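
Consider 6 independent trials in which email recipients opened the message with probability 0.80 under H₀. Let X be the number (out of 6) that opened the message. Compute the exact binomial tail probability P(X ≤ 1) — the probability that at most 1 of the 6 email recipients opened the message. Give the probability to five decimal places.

P = 0.00160

X ~ Binomial(n=6, p=0.80).
P(X ≤ 1) = C(6,0)·0.80^0·0.20^6 + C(6,1)·0.80^1·0.20^5.
= 0.000064 + 0.001536 = 0.00160.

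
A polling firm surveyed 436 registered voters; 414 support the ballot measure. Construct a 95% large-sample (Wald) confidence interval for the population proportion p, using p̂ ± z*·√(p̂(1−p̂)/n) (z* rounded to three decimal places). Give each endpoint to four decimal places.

(0.9290, 0.9701)

The sample proportion is 414/436 = 0.94954.
SE = √(p̂(1−p̂)/n) = √(0.047913/436) = 0.010483.
z* = 1.960 at the 95% level.
Margin = 1.960·0.010483 = 0.02055.
CI: 0.94954 ± 0.02055 = (0.9290, 0.9701).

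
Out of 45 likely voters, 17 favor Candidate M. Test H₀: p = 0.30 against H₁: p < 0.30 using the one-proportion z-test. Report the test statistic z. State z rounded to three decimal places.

z = 1.139

The sample proportion is 17/45 = 0.37778.
SE₀ = √(0.30·0.70/45) = 0.068313.
z = (p̂ − p₀)/SE = (0.37778 − 0.30)/0.068313 = 1.139.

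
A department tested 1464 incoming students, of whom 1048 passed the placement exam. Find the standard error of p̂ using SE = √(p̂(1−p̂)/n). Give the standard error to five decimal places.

The sample proportion is 1048/1464 = 0.71585.
p̂(1−p̂) = 0.203409.
SE = √(0.203409/1464) = 0.01179.

SE = 0.01179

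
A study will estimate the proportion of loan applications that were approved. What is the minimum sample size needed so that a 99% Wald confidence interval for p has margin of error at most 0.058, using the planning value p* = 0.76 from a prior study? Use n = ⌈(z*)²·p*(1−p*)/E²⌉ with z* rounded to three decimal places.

For 99% confidence, z* = 2.576.
p*(1−p*) = 0.76·0.24 = 0.1824.
(z*)²·p*(1−p*)/E² = 6.635776·0.1824/0.003364 = 359.800.
⌈359.800⌉ = 360.

n = 360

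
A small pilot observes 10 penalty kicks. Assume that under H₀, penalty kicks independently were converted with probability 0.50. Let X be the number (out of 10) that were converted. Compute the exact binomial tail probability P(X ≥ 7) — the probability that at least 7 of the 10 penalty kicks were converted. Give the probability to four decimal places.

P = 0.1719

X ~ Binomial(n=10, p=0.50).
P(X ≥ 7) = C(10,7)·0.50^7·0.50^3 + C(10,8)·0.50^8·0.50^2 + C(10,9)·0.50^9·0.50^1 + C(10,10)·0.50^10·0.50^0.
= 0.117188 + 0.043945 + 0.009766 + 0.000977 = 0.1719.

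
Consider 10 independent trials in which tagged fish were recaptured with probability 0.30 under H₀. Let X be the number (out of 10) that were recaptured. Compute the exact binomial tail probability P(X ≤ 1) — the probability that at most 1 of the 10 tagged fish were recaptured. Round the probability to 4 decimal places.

X is binomial with n = 10 and p = 0.30.
P(X ≤ 1) = C(10,0)·0.30^0·0.70^10 + C(10,1)·0.30^1·0.70^9.
= 0.028248 + 0.121061 = 0.1493.

P = 0.1493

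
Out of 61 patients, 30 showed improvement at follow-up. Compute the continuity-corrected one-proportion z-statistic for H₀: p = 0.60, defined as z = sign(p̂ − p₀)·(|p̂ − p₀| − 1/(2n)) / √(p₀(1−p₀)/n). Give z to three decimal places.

z = -1.594

p̂ = 30/61 = 0.49180. p̂ − p₀ = -0.108197.
Continuity correction 1/(2n) = 1/122 = 0.008197.
Corrected numerator: |-0.108197| − 0.008197 = 0.100000.
Null standard error: √(0.60·0.40/61) = √0.003934426 = 0.062725.
z = (−)0.100000/0.062725 = -1.594.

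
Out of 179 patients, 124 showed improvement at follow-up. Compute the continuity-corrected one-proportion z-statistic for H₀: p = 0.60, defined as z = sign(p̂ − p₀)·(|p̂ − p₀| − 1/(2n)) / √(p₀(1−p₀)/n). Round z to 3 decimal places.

z = 2.456

With x = 124 successes in n = 179, p̂ = 0.69274. p̂ − p₀ = 0.092737.
1/(2n) = 0.002793.
Corrected numerator: |0.092737| − 0.002793 = 0.089944.
Under H₀, SE = √(p₀(1−p₀)/n) = √(0.60·0.40/179) = √0.001340782 = 0.036617.
z = +0.089944/0.036617 = 2.456.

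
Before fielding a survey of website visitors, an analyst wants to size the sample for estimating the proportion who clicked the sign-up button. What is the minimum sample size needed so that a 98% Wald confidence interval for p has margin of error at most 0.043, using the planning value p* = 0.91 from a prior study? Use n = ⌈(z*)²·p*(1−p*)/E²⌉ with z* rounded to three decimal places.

n = 240

z* = 2.326 at the 98% level.
p*(1−p*) = 0.91·0.09 = 0.0819.
(z*)²·p*(1−p*)/E² = 5.410276·0.0819/0.001849 = 239.644.
⌈239.644⌉ = 240.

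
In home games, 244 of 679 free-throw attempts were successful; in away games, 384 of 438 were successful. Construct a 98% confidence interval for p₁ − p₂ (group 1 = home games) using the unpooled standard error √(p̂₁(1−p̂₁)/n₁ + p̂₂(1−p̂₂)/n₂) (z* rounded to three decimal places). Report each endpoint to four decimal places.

p̂₁ = 0.35935, p̂₂ = 0.87671, so the observed difference is -0.51736.
SE = √(0.000339055 + 0.000246776) = √0.000585831 = 0.024204.
For 98% confidence, z* = 2.326. Margin of error = 0.05630.
CI: -0.51736 ± 0.05630 = (-0.5737, -0.4611).

(-0.5737, -0.4611)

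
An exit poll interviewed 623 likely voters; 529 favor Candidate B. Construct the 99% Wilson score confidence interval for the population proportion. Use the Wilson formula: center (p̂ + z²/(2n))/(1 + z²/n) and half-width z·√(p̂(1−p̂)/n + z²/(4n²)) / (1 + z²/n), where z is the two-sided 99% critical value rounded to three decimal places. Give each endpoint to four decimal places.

Here p̂ = 529/623 = 0.84912 and z = 2.576 (z² = 6.635776).
1 + z²/n = 1.010651.
Center = (0.84912 + 0.005326)/1.010651 = 0.84544.
Radicand: p̂(1−p̂)/n + z²/(4n²) = 0.000205646 + 0.000004274 = 0.000209920.
Half-width = z·√(radicand)/denom = 2.576·0.014489/1.010651 = 0.03693.
Interval: 0.84544 ± 0.03693 → (0.8085, 0.8824).

(0.8085, 0.8824)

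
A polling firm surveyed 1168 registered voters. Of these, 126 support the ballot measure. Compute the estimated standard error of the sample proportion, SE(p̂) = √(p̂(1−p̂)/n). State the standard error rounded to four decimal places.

p̂ = 126/1168 = 0.10788.
p̂(1−p̂) = 0.10788·0.89212 = 0.096242.
SE = √(0.096242/1168) = 0.0091.

SE = 0.0091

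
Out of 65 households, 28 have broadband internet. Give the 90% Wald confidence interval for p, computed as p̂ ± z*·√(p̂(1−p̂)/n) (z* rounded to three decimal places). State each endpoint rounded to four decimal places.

(0.3297, 0.5318)

With x = 28 successes in n = 65, p̂ = 0.43077.
Standard error of p̂: √(0.245207/65) = √0.003772417 = 0.061420.
z* = 1.645 at the 90% level.
Margin = 1.645·0.061420 = 0.10104.
CI: 0.43077 ± 0.10104 = (0.3297, 0.5318).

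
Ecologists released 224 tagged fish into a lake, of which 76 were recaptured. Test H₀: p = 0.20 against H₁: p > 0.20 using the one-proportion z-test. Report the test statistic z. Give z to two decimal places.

p̂ = 76/224 = 0.33929.
SE₀ = √(0.20·0.80/224) = 0.026726.
z = (0.33929 − 0.20)/0.026726 = 0.13929/0.026726 = 5.21.

z = 5.21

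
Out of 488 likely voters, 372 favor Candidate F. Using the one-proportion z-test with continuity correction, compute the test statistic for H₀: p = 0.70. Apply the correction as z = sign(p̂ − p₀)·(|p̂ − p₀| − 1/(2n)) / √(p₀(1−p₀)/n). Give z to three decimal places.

z = 2.954

p̂ = 372/488 = 0.76230. p̂ − p₀ = 0.062295.
Continuity correction 1/(2n) = 1/976 = 0.001025.
Corrected numerator: |0.062295| − 0.001025 = 0.061270.
Null standard error: √(0.70·0.30/488) = √0.000430328 = 0.020744.
z = +0.061270/0.020744 = 2.954.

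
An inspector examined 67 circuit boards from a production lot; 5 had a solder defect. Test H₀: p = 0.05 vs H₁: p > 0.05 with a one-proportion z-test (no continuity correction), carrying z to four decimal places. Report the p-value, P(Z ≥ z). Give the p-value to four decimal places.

p-value = 0.1775

The sample proportion is 5/67 = 0.07463.
SE₀ = √(0.05·0.95/67) = 0.026626.
z = (p̂ − p₀)/SE = (5/67 − 0.05)/0.026626 ≈ 0.9249.
p-value = P(Z ≥ z) with z = 0.9249 → 0.1775.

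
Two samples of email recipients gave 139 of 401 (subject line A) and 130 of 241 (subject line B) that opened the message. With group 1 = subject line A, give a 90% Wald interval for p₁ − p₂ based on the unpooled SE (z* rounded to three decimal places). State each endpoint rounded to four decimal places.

p̂₁ = 139/401 = 0.34663, p̂₂ = 130/241 = 0.53942; p̂₁ − p̂₂ = -0.19279.
SE = √(0.000564785 + 0.001030897) = √0.001595682 = 0.039946.
The 90% critical value is z* = 1.645. Margin = 1.645·0.039946 = 0.06571.
Interval: -0.19279 ± 0.06571 → (-0.2585, -0.1271).

(-0.2585, -0.1271)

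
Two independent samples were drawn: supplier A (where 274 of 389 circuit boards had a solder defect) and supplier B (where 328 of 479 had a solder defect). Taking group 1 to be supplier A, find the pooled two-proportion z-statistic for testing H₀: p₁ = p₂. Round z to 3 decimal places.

z = 0.623

Sample proportions: p̂₁ = 274/389 = 0.70437 and p̂₂ = 328/479 = 0.68476.
Pooling: p̂ = 602/868 = 0.69355.
Pooled SE = √[0.2125390·0.00465838] ≈ 0.031466.
z = (p̂₁ − p̂₂)/SE = (0.70437 − 0.68476)/0.031466 = 0.01961/0.031466 = 0.623.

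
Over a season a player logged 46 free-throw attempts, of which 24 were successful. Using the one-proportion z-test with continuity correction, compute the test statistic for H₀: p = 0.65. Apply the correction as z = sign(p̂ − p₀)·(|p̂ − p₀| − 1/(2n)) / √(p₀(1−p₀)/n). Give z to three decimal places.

Sample proportion p̂ = 24/46 = 0.52174. p̂ − p₀ = -0.128261.
Continuity correction 1/(2n) = 1/92 = 0.010870.
Corrected numerator: |-0.128261| − 0.010870 = 0.117391.
Under H₀, SE = √(p₀(1−p₀)/n) = √(0.65·0.35/46) = √0.004945652 = 0.070325.
z = −0.117391/0.070325 = -1.669.

z = -1.669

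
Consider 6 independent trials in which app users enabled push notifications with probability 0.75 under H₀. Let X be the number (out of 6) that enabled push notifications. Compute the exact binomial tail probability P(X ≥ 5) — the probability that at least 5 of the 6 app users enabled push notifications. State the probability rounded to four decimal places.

X ~ Binomial(n=6, p=0.75).
P(X ≥ 5) = C(6,5)·0.75^5·0.25^1 + C(6,6)·0.75^6·0.25^0.
= 0.355957 + 0.177979 = 0.5339.

P = 0.5339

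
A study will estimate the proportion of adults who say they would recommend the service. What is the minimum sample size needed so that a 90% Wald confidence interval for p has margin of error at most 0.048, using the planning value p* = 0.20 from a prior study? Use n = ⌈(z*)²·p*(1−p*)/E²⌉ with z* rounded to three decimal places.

For 90% confidence, z* = 1.645.
p*(1−p*) = 0.1600.
(z*)²·p*(1−p*)/E² = 2.706025·0.1600/0.002304 = 187.918.
⌈187.918⌉ = 188.

n = 188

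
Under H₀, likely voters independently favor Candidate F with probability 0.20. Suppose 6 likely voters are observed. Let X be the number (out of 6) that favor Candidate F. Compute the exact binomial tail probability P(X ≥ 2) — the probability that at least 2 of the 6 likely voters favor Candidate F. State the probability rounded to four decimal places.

P = 0.3446

X is binomial with n = 6 and p = 0.20.
P(X ≥ 2) = Σ_{j=2}^{6} C(6,j)·0.20^j·0.80^{6−j}.
= 0.245760 + 0.081920 + 0.015360 + 0.001536 + 0.000064 = 0.3446.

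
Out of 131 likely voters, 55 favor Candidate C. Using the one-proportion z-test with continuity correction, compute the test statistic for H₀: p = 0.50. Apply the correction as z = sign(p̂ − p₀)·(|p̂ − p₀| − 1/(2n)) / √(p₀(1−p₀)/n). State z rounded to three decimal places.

p̂ = 55/131 = 0.41985. p̂ − p₀ = -0.080153.
1/(2n) = 0.003817.
Corrected numerator: |-0.080153| − 0.003817 = 0.076336.
Null standard error: √(0.50·0.50/131) = √0.001908397 = 0.043685.
z = −0.076336/0.043685 = -1.747.

z = -1.747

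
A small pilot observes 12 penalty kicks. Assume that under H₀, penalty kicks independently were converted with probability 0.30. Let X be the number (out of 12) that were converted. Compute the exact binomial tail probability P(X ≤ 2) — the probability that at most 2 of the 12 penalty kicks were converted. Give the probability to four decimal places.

P = 0.2528

X ~ Binomial(n=12, p=0.30).
P(X ≤ 2) = C(12,0)·0.30^0·0.70^12 + C(12,1)·0.30^1·0.70^11 + C(12,2)·0.30^2·0.70^10.
= 0.013841 + 0.071184 + 0.167790 = 0.2528.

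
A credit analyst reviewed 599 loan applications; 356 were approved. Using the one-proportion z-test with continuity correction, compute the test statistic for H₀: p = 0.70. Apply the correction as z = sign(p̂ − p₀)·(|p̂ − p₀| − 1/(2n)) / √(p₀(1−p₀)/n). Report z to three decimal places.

z = -5.599

p̂ = 356/599 = 0.59432. p̂ − p₀ = -0.105676.
Continuity correction 1/(2n) = 1/1198 = 0.000835.
Corrected numerator: |-0.105676| − 0.000835 = 0.104841.
SE₀ = √(0.70·0.30/599) = 0.018724.
z = (−)0.104841/0.018724 = -5.599.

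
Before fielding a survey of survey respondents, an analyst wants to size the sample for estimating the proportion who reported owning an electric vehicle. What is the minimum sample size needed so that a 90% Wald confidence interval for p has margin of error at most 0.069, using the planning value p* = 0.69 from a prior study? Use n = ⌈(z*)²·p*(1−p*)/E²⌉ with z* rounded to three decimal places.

n = 122

z* = 1.645 at the 90% level.
p*(1−p*) = 0.69·0.31 = 0.2139.
Required n before rounding: 2.706025 × 0.2139 / 0.069² = 121.575.
Rounding up, n = 122.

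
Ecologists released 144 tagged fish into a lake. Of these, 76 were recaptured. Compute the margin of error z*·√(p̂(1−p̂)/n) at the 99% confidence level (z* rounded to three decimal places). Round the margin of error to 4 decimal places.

Sample proportion p̂ = 76/144 = 0.52778.
SE = √(p̂(1−p̂)/n) = √(0.249228/144) = 0.041602.
The 99% critical value is z* = 2.576.
ME = 2.576·0.041602 = 0.1072.

ME = 0.1072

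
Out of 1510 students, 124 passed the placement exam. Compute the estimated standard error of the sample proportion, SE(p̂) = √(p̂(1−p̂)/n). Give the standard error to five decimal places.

SE = 0.00707

p̂ = 124/1510 = 0.08212.
p̂(1−p̂) = 0.08212·0.91788 = 0.075376.
SE = √(0.075376/1510) = 0.00707.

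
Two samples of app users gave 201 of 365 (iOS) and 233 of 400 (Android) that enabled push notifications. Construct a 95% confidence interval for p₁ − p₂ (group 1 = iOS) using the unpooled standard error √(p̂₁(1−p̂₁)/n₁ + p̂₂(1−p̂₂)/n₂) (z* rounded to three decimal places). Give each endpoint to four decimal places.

(-0.1021, 0.0385)

p̂₁ = 0.55068, p̂₂ = 0.58250, so the observed difference is -0.03182.
Unpooled SE = √(p̂₁(1−p̂₁)/n₁ + p̂₂(1−p̂₂)/n₂) = √(0.000677893 + 0.000607984) = 0.035859.
For 95% confidence, z* = 1.960. Margin of error = 0.07028.
So the interval runs from -0.1021 to 0.0385.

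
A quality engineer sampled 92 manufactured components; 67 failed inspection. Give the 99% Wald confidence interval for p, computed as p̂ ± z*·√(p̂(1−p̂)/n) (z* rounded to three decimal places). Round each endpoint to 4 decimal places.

Sample proportion p̂ = 67/92 = 0.72826.
SE(p̂) = √(0.72826·0.27174/92) = 0.046379.
z* = 2.576 at the 99% level.
Margin of error: 2.576 × 0.046379 = 0.11947.
CI: 0.72826 ± 0.11947 = (0.6088, 0.8477).

(0.6088, 0.8477)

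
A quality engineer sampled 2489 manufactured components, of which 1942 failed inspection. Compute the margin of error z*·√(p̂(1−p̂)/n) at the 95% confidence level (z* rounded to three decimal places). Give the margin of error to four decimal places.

p̂ = 1942/2489 = 0.78023.
Standard error of p̂: √(0.171469/2489) = √0.000068891 = 0.008300.
The 95% critical value is z* = 1.960.
So ME = 0.0163.

ME = 0.0163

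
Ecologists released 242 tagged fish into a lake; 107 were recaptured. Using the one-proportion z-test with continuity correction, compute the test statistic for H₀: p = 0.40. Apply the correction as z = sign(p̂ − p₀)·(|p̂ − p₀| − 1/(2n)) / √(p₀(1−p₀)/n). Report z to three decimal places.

z = 1.273

Sample proportion p̂ = 107/242 = 0.44215. p̂ − p₀ = 0.042149.
1/(2n) = 0.002066.
Corrected numerator: |0.042149| − 0.002066 = 0.040083.
Under H₀, SE = √(p₀(1−p₀)/n) = √(0.40·0.60/242) = √0.000991736 = 0.031492.
z = +0.040083/0.031492 = 1.273.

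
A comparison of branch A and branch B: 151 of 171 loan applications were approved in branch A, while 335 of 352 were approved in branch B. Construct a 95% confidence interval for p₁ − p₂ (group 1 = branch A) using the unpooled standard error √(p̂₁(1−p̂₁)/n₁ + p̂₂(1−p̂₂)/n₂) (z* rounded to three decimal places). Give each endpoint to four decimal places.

p̂₁ = 0.88304, p̂₂ = 0.95170, so the observed difference is -0.06866.
SE = √(0.000603975 + 0.000130577) = √0.000734552 = 0.027103.
z* = 1.960 at the 95% level. Margin = 1.960·0.027103 = 0.05312.
CI: -0.06866 ± 0.05312 = (-0.1218, -0.0155).

(-0.1218, -0.0155)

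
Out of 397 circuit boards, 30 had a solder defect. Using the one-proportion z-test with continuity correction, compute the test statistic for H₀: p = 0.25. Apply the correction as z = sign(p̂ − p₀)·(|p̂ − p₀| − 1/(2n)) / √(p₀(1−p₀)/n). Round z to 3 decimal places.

With x = 30 successes in n = 397, p̂ = 0.07557. p̂ − p₀ = -0.174433.
1/(2n) = 0.001259.
Corrected numerator: |-0.174433| − 0.001259 = 0.173174.
Null standard error: √(0.25·0.75/397) = √0.000472292 = 0.021732.
z = −0.173174/0.021732 = -7.969.

z = -7.969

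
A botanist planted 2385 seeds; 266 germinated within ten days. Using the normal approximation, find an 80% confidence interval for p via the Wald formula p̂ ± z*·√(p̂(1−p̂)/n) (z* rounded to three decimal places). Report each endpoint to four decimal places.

(0.1033, 0.1198)

p̂ = 266/2385 = 0.11153.
SE(p̂) = √(0.11153·0.88847/2385) = 0.006446.
z* = 1.282 at the 80% level.
Margin of error: 1.282 × 0.006446 = 0.00826.
So the interval runs from 0.1033 to 0.1198.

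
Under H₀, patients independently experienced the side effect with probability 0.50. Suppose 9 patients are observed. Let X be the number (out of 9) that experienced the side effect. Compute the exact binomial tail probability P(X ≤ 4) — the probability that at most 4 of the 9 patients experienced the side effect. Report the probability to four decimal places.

X is binomial with n = 9 and p = 0.50.
P(X ≤ 4) = Σ_{j=0}^{4} C(9,j)·0.50^j·0.50^{9−j}.
= 0.001953 + 0.017578 + 0.070312 + 0.164062 + 0.246094 = 0.5000.

P = 0.5000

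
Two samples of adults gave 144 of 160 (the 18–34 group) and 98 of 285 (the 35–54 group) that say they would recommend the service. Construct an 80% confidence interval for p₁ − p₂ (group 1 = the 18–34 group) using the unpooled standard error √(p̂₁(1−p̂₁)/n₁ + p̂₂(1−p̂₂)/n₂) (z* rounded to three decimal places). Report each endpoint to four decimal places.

(0.5090, 0.6033)

p̂₁ = 144/160 = 0.90000, p̂₂ = 98/285 = 0.34386; p̂₁ − p̂₂ = 0.55614.
Unpooled SE = √(p̂₁(1−p̂₁)/n₁ + p̂₂(1−p̂₂)/n₂) = √(0.000562500 + 0.000791650) = 0.036799.
The 80% critical value is z* = 1.282. Margin of error = 0.04718.
So the interval runs from 0.5090 to 0.6033.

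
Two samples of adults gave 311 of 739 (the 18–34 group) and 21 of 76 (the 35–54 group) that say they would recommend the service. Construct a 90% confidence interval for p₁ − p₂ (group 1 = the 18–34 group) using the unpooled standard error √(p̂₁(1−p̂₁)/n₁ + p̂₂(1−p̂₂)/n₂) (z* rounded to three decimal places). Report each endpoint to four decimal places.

(0.0550, 0.2340)

p̂₁ = 311/739 = 0.42084, p̂₂ = 21/76 = 0.27632; p̂₁ − p̂₂ = 0.14452.
SE = √(0.000329815 + 0.002631123) = √0.002960938 = 0.054415.
The 90% critical value is z* = 1.645. Margin = 1.645·0.054415 = 0.08951.
CI: 0.14452 ± 0.08951 = (0.0550, 0.2340).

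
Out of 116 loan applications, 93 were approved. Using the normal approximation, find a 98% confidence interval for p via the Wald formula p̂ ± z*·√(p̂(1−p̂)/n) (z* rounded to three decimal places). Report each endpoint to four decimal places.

(0.7156, 0.8878)

The sample proportion is 93/116 = 0.80172.
Standard error of p̂: √(0.158963/116) = √0.001370367 = 0.037018.
The 98% critical value is z* = 2.326.
Margin of error: 2.326 × 0.037018 = 0.08610.
CI: 0.80172 ± 0.08610 = (0.7156, 0.8878).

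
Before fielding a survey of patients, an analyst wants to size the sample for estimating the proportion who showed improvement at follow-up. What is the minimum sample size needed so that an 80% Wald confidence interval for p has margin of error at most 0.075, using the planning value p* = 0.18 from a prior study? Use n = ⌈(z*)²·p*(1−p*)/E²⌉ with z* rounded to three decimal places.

For 80% confidence, z* = 1.282.
p*(1−p*) = 0.1476.
Required n before rounding: 1.643524 × 0.1476 / 0.075² = 43.126.
Rounding up, n = 44.

n = 44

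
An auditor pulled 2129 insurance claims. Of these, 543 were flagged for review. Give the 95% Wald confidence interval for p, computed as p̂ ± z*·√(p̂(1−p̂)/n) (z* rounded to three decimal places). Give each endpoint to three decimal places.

(0.237, 0.274)

The sample proportion is 543/2129 = 0.25505.
Standard error of p̂: √(0.189999/2129) = √0.000089243 = 0.009447.
For 95% confidence, z* = 1.960.
Margin of error: 1.960 × 0.009447 = 0.01852.
Interval: 0.25505 ± 0.01852 → (0.237, 0.274).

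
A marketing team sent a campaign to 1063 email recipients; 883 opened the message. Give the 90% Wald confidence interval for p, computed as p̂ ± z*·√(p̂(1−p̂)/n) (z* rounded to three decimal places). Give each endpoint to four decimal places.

(0.8117, 0.8496)

The sample proportion is 883/1063 = 0.83067.
SE = √(p̂(1−p̂)/n) = √(0.140659/1063) = 0.011503.
For 90% confidence, z* = 1.645.
Margin of error: 1.645 × 0.011503 = 0.01892.
So the interval runs from 0.8117 to 0.8496.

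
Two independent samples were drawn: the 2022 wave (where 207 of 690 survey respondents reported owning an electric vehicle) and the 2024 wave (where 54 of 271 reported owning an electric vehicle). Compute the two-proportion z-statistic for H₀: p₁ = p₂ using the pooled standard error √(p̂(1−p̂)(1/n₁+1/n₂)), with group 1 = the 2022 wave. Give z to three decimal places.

p̂₁ = 207/690 = 0.30000, p̂₂ = 54/271 = 0.19926.
Pooling: p̂ = 261/961 = 0.27159.
SE = √[p̂(1−p̂)(1/n₁+1/n₂)] = √[0.27159·0.72841·(1/690+1/271)] ≈ 0.031886.
z = (p̂₁ − p̂₂)/SE = (0.30000 − 0.19926)/0.031886 = 0.10074/0.031886 = 3.159.

z = 3.159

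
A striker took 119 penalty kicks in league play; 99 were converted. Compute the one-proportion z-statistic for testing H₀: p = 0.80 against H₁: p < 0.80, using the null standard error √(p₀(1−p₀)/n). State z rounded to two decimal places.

z = 0.87

The sample proportion is 99/119 = 0.83193.
Under H₀, SE = √(p₀(1−p₀)/n) = √(0.80·0.20/119) = √0.001344538 = 0.036668.
z = (p̂ − p₀)/SE = (0.83193 − 0.80)/0.036668 = 0.87.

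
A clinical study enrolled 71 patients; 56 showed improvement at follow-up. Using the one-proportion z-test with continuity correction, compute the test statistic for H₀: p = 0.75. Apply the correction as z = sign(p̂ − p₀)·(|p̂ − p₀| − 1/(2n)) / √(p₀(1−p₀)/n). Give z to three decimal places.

z = 0.617

Sample proportion p̂ = 56/71 = 0.78873. p̂ − p₀ = 0.038732.
Continuity correction 1/(2n) = 1/142 = 0.007042.
Corrected numerator: |0.038732| − 0.007042 = 0.031690.
Null standard error: √(0.75·0.25/71) = √0.002640845 = 0.051389.
z = +0.031690/0.051389 = 0.617.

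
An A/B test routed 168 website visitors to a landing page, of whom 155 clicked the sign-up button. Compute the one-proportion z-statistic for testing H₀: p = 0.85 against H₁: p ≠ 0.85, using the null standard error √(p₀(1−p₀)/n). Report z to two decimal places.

Sample proportion p̂ = 155/168 = 0.92262.
Null standard error: √(0.85·0.15/168) = √0.000758929 = 0.027549.
z = (p̂ − p₀)/SE = (0.92262 − 0.85)/0.027549 = 2.64.

z = 2.64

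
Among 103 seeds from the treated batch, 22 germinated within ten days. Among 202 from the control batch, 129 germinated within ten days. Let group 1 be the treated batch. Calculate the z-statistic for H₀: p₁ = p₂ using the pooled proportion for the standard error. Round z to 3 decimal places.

Sample proportions: p̂₁ = 22/103 = 0.21359 and p̂₂ = 129/202 = 0.63861.
Pooled p̂ = (22+129)/(103+202) = 151/305 = 0.49508.
Pooled SE = √[0.2499758·0.01465923] ≈ 0.060535.
z = (p̂₁ − p̂₂)/SE = (0.21359 − 0.63861)/0.060535 = -0.42502/0.060535 = -7.021.

z = -7.021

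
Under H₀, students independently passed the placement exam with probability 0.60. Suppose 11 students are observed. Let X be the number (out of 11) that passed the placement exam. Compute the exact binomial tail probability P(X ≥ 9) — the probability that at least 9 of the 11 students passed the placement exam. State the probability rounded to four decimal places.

X is binomial with n = 11 and p = 0.60.
P(X ≥ 9) = C(11,9)·0.60^9·0.40^2 + C(11,10)·0.60^10·0.40^1 + C(11,11)·0.60^11·0.40^0.
= 0.088684 + 0.026605 + 0.003628 = 0.1189.

P = 0.1189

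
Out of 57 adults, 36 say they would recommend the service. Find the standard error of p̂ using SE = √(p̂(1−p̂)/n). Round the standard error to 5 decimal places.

p̂ = 36/57 = 0.63158.
p̂(1−p̂) = 0.63158·0.36842 = 0.232687.
Dividing by n and taking the root: √0.004082228 = 0.06389.

SE = 0.06389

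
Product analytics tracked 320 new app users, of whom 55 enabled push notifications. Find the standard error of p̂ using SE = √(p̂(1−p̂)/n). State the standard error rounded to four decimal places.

The sample proportion is 55/320 = 0.17188.
p̂(1−p̂) = 0.17188·0.82812 = 0.142337.
SE = √(0.142337/320) = 0.0211.

SE = 0.0211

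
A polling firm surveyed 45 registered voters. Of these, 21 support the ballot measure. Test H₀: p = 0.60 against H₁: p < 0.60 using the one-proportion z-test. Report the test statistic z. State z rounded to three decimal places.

z = -1.826

Sample proportion p̂ = 21/45 = 0.46667.
Under H₀, SE = √(p₀(1−p₀)/n) = √(0.60·0.40/45) = √0.005333333 = 0.073030.
Test statistic: z = -0.13333/0.073030 = -1.826.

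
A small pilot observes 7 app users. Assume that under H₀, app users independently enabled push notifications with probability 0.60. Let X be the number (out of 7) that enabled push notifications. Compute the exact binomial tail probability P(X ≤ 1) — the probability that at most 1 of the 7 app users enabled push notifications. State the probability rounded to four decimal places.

P = 0.0188

X is binomial with n = 7 and p = 0.60.
P(X ≤ 1) = C(7,0)·0.60^0·0.40^7 + C(7,1)·0.60^1·0.40^6.
= 0.001638 + 0.017203 = 0.0188.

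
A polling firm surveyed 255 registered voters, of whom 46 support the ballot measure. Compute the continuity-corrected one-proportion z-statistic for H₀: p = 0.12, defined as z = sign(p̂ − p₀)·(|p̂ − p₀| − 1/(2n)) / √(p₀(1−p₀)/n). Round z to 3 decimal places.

Sample proportion p̂ = 46/255 = 0.18039. p̂ − p₀ = 0.060392.
1/(2n) = 0.001961.
Corrected numerator: |0.060392| − 0.001961 = 0.058431.
Null standard error: √(0.12·0.88/255) = √0.000414118 = 0.020350.
z = (+)0.058431/0.020350 = 2.871.

z = 2.871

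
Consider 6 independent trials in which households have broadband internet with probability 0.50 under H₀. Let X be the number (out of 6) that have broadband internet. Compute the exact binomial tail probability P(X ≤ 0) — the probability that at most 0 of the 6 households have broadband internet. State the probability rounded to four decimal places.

P = 0.0156

X is binomial with n = 6 and p = 0.50.
P(X ≤ 0) = C(6,0)·0.50^0·0.50^6.
= 0.015625 = 0.0156.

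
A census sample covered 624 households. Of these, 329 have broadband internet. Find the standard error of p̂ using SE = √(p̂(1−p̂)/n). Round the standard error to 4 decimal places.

Sample proportion p̂ = 329/624 = 0.52724.
p̂(1−p̂) = 0.52724·0.47276 = 0.249258.
SE = √(0.249258/624) = √0.000399452 = 0.0200.

SE = 0.0200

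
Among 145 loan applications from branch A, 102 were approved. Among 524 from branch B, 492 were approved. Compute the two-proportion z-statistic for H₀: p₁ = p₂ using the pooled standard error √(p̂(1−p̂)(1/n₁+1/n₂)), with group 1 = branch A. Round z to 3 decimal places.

Sample proportions: p̂₁ = 102/145 = 0.70345 and p̂₂ = 492/524 = 0.93893.
Pooling: p̂ = 594/669 = 0.88789.
SE = √[p̂(1−p̂)(1/n₁+1/n₂)] = √[0.88789·0.11211·(1/145+1/524)] ≈ 0.029605.
z = (p̂₁ − p̂₂)/SE = (0.70345 − 0.93893)/0.029605 = -0.23548/0.029605 = -7.954.

z = -7.954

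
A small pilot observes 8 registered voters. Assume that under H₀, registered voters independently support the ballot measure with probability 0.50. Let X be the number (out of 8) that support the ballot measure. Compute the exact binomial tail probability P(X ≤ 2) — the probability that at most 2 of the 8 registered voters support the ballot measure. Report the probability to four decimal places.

P = 0.1445

X is binomial with n = 8 and p = 0.50.
P(X ≤ 2) = C(8,0)·0.50^0·0.50^8 + C(8,1)·0.50^1·0.50^7 + C(8,2)·0.50^2·0.50^6.
= 0.003906 + 0.031250 + 0.109375 = 0.1445.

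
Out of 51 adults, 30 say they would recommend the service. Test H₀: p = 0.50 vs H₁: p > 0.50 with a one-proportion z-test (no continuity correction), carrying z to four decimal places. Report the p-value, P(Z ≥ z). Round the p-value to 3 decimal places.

p-value = 0.104

p̂ = 30/51 = 0.58824.
SE₀ = √(0.50·0.50/51) = 0.070014.
Test statistic (full precision, shown to 4 dp): z = (30/51 − 0.50)/SE₀ ≈ 1.2603.
From the standard normal, P(Z ≥ z) = 0.104.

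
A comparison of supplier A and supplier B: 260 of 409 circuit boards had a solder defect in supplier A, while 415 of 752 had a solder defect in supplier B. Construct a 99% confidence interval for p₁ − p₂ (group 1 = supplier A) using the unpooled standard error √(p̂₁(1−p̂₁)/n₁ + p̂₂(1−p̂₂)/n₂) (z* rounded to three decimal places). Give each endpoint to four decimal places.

(0.0068, 0.1609)

p̂₁ = 260/409 = 0.63570, p̂₂ = 415/752 = 0.55186; p̂₁ − p̂₂ = 0.08384.
Unpooled SE = √(p̂₁(1−p̂₁)/n₁ + p̂₂(1−p̂₂)/n₂) = √(0.000566226 + 0.000328870) = 0.029918.
For 99% confidence, z* = 2.576. Margin of error = 0.07707.
Interval: 0.08384 ± 0.07707 → (0.0068, 0.1609).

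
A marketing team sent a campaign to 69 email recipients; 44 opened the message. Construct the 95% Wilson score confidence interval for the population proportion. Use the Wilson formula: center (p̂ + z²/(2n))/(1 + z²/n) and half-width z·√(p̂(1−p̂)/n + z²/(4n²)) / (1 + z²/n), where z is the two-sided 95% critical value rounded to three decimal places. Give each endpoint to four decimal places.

(0.5198, 0.7410)

Here p̂ = 44/69 = 0.63768 and z = 1.960 (z² = 3.841600).
1 + z²/n = 1.055675.
Center = (0.63768 + 0.027838)/1.055675 = 0.63042.
Radicand: p̂(1−p̂)/n + z²/(4n²) = 0.003348462 + 0.000201722 = 0.003550184.
Half-width = 1.960·√0.003550184/1.055675 = 0.11062.
CI: 0.63042 ± 0.11062 = (0.5198, 0.7410).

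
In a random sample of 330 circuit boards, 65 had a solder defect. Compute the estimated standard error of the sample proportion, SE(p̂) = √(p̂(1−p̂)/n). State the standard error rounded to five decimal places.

SE = 0.02189

Sample proportion p̂ = 65/330 = 0.19697.
p̂(1−p̂) = 0.158173.
Dividing by n and taking the root: √0.000479312 = 0.02189.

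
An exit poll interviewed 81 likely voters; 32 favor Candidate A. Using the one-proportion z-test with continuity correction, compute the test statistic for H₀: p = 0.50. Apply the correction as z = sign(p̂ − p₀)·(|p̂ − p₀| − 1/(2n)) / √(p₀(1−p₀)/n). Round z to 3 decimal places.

Sample proportion p̂ = 32/81 = 0.39506. p̂ − p₀ = -0.104938.
Continuity correction 1/(2n) = 1/162 = 0.006173.
Corrected numerator: |-0.104938| − 0.006173 = 0.098765.
SE₀ = √(0.50·0.50/81) = 0.055556.
z = (−)0.098765/0.055556 = -1.778.

z = -1.778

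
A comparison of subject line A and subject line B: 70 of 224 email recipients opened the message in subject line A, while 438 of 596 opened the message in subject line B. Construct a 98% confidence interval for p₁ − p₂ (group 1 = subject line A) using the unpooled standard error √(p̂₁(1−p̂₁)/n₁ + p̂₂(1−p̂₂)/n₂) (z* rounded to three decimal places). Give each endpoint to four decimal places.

(-0.5058, -0.3390)

p̂₁ = 0.31250, p̂₂ = 0.73490, so the observed difference is -0.42240.
SE = √(0.000959124 + 0.000326883) = √0.001286007 = 0.035861.
The 98% critical value is z* = 2.326. Margin of error = 0.08341.
Interval: -0.42240 ± 0.08341 → (-0.5058, -0.3390).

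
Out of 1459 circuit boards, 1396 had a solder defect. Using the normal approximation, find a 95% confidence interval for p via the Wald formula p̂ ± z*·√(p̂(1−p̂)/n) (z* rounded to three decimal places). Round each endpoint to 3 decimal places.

(0.946, 0.967)

p̂ = 1396/1459 = 0.95682.
SE = √(p̂(1−p̂)/n) = √(0.041316/1459) = 0.005321.
For 95% confidence, z* = 1.960.
Margin of error: 1.960 × 0.005321 = 0.01043.
CI: 0.95682 ± 0.01043 = (0.946, 0.967).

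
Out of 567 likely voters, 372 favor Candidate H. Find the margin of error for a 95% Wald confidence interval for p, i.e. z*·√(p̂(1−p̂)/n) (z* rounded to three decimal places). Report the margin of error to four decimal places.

ME = 0.0391

With x = 372 successes in n = 567, p̂ = 0.65608.
SE(p̂) = √(0.65608·0.34392/567) = 0.019949.
z* = 1.960 at the 95% level.
So ME = 0.0391.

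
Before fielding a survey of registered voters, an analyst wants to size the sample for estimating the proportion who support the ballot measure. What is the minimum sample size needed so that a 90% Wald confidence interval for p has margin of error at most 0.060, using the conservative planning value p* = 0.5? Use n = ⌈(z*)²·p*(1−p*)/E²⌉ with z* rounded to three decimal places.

The 90% critical value is z* = 1.645.
p*(1−p*) = 0.2500.
Required n before rounding: 2.706025 × 0.2500 / 0.060² = 187.918.
⌈187.918⌉ = 188.

n = 188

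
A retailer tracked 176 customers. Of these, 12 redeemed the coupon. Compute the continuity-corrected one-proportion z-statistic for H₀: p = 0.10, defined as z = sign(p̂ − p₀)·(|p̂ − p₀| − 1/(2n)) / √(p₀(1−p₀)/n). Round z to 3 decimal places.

z = -1.281

With x = 12 successes in n = 176, p̂ = 0.06818. p̂ − p₀ = -0.031818.
Continuity correction 1/(2n) = 1/352 = 0.002841.
Corrected numerator: |-0.031818| − 0.002841 = 0.028977.
SE₀ = √(0.10·0.90/176) = 0.022613.
z = (−)0.028977/0.022613 = -1.281.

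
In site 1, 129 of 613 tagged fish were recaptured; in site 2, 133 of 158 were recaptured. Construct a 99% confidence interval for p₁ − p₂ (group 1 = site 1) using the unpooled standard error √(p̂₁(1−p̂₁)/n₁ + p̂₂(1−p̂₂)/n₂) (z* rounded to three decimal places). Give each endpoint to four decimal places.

(-0.7173, -0.5454)

p̂₁ = 129/613 = 0.21044, p̂₂ = 133/158 = 0.84177; p̂₁ − p̂₂ = -0.63133.
Unpooled SE = √(p̂₁(1−p̂₁)/n₁ + p̂₂(1−p̂₂)/n₂) = √(0.000271053 + 0.000842986) = 0.033377.
z* = 2.576 at the 99% level. Margin of error = 0.08598.
Interval: -0.63133 ± 0.08598 → (-0.7173, -0.5454).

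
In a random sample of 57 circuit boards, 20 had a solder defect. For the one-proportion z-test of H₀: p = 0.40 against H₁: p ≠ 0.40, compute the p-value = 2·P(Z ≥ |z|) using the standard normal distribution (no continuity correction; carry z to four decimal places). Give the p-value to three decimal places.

p-value = 0.449

Sample proportion p̂ = 20/57 = 0.35088.
Under H₀, SE = √(p₀(1−p₀)/n) = √(0.40·0.60/57) = √0.004210526 = 0.064889.
Test statistic (full precision, shown to 4 dp): z = (20/57 − 0.40)/SE₀ ≈ -0.7570.
From the standard normal, 2·P(Z ≥ |z|) = 0.449.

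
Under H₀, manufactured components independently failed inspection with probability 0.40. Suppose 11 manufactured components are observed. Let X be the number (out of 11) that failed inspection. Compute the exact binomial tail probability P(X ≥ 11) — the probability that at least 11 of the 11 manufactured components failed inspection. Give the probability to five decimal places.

X ~ Binomial(n=11, p=0.40).
P(X ≥ 11) = C(11,11)·0.40^11·0.60^0.
= 0.000042 = 0.00004.

P = 0.00004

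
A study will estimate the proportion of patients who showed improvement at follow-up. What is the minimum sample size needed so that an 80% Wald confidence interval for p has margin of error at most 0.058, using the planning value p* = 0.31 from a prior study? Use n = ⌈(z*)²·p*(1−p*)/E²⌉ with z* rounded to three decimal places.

n = 105

z* = 1.282 at the 80% level.
p*(1−p*) = 0.31·0.69 = 0.2139.
Required n before rounding: 1.643524 × 0.2139 / 0.058² = 104.504.
Rounding up, n = 105.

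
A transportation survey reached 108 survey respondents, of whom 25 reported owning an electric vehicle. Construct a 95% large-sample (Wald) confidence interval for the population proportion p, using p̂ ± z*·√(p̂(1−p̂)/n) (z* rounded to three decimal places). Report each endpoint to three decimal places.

(0.152, 0.311)

With x = 25 successes in n = 108, p̂ = 0.23148.
Standard error of p̂: √(0.177898/108) = √0.001647202 = 0.040586.
The 95% critical value is z* = 1.960.
Margin = 1.960·0.040586 = 0.07955.
Interval: 0.23148 ± 0.07955 → (0.152, 0.311).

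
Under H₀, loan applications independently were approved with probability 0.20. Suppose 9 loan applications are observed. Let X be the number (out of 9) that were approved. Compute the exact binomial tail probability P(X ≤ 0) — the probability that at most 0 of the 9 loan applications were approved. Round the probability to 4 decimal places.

P = 0.1342

X is binomial with n = 9 and p = 0.20.
P(X ≤ 0) = C(9,0)·0.20^0·0.80^9.
= 0.134218 = 0.1342.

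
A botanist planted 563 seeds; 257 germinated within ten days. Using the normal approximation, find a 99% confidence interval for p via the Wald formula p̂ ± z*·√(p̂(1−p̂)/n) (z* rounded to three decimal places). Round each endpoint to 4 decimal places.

Sample proportion p̂ = 257/563 = 0.45648.
Standard error of p̂: √(0.248106/563) = √0.000440686 = 0.020993.
The 99% critical value is z* = 2.576.
Margin of error: 2.576 × 0.020993 = 0.05408.
Interval: 0.45648 ± 0.05408 → (0.4024, 0.5106).

(0.4024, 0.5106)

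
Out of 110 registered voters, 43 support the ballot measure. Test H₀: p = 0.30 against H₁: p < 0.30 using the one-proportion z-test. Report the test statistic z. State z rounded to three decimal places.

p̂ = 43/110 = 0.39091.
Null standard error: √(0.30·0.70/110) = √0.001909091 = 0.043693.
z = (p̂ − p₀)/SE = (0.39091 − 0.30)/0.043693 = 2.081.

z = 2.081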